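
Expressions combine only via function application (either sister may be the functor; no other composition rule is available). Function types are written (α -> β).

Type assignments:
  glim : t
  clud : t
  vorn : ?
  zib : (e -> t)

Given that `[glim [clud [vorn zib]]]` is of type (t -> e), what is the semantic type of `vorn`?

((e -> t) -> (t -> (t -> (t -> e))))

[glim [clud [vorn zib]]] must have type (t -> e). The sister glim has type t; that is not a function onto (t -> e), so [clud [vorn zib]] must be the functor, of type (t -> (t -> e)).
[clud [vorn zib]] must have type (t -> (t -> e)). The sister clud has type t; that is not a function onto (t -> (t -> e)), so [vorn zib] must be the functor, of type (t -> (t -> (t -> e))).
[vorn zib] must have type (t -> (t -> (t -> e))). The sister zib has type (e -> t); that is not a function onto (t -> (t -> (t -> e))), so vorn must be the functor, of type ((e -> t) -> (t -> (t -> (t -> e)))).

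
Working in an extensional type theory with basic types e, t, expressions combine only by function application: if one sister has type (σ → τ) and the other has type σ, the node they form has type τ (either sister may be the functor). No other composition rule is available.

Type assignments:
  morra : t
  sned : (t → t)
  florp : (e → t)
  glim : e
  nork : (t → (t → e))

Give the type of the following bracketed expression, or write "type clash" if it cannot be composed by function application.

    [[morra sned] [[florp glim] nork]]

[morra sned]: (t → t) applied to t yields t.
[florp glim]: (e → t) applied to e yields t.
[[florp glim] nork]: (t → (t → e)) applied to t yields (t → e).
[[morra sned] [[florp glim] nork]]: (t → e) applied to t yields e.

e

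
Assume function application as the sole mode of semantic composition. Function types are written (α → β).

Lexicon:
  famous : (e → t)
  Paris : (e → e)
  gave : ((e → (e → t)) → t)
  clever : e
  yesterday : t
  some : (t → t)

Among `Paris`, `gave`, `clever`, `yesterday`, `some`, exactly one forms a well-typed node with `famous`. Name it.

clever

Paris : (e → e) — no; famous wants e, and Paris wants e.
gave : ((e → (e → t)) → t) — no; famous wants e, and gave wants (e → (e → t)).
clever — combines: famous : (e → t) takes clever : e as argument, giving t.
yesterday : t — no; famous wants e, and yesterday wants nothing (atomic).
some : (t → t) — no; famous wants e, and some wants t.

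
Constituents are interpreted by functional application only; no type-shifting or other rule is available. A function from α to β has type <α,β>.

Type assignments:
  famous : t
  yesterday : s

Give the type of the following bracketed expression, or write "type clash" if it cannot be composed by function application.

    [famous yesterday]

[famous yesterday]: t and s cannot combine by function application — type clash.

type clash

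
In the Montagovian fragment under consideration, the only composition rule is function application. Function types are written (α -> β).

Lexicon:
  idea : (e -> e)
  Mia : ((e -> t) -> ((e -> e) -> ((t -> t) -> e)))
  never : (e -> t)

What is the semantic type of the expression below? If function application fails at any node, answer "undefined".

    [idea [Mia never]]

((t -> t) -> e)

[Mia never]: functor Mia : ((e -> t) -> ((e -> e) -> ((t -> t) -> e))), argument never : (e -> t); result ((e -> e) -> ((t -> t) -> e)).
[idea [Mia never]]: functor [Mia never] : ((e -> e) -> ((t -> t) -> e)), argument idea : (e -> e); result ((t -> t) -> e).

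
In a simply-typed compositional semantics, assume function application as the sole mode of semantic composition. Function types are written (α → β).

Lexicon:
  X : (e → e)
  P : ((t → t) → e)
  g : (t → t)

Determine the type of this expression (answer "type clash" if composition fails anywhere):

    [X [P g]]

[P g] — P of type ((t → t) → e) combines with g of type (t → t): type e.
[X [P g]] — X of type (e → e) combines with [P g] of type e: type e.

e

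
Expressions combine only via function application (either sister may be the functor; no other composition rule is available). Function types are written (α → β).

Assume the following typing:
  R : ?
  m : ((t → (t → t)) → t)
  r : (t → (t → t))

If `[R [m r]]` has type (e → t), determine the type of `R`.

[R [m r]] must have type (e → t). The sister [m r] has type t; that is not a function onto (e → t), so R must be the functor, of type (t → (e → t)).

(t → (e → t))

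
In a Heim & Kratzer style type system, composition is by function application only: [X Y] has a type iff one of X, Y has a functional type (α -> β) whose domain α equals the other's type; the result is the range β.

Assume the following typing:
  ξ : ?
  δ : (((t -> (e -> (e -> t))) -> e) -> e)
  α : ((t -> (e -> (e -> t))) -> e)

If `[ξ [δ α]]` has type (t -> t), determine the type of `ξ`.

For [ξ [δ α]] to have type (t -> t) with [δ α] of type e, ξ must be the function: ξ : (e -> (t -> t)).

(e -> (t -> t))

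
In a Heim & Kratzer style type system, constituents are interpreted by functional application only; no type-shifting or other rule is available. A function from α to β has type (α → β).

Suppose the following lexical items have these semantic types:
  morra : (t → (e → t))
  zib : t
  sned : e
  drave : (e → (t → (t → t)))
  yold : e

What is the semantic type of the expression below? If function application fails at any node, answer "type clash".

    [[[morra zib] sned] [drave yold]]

[morra zib]: (t → (e → t)) applied to t yields (e → t).
[[morra zib] sned]: (e → t) applied to e yields t.
[drave yold]: (e → (t → (t → t))) applied to e yields (t → (t → t)).
[[[morra zib] sned] [drave yold]]: (t → (t → t)) applied to t yields (t → t).

(t → t)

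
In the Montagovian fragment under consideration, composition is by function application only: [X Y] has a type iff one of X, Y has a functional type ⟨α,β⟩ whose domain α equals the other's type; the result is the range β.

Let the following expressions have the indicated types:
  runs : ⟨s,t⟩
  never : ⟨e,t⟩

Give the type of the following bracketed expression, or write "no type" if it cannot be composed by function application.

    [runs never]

At [runs never]: neither ⟨s,t⟩ nor ⟨e,t⟩ can take the other as argument; the node is ill-typed.

no type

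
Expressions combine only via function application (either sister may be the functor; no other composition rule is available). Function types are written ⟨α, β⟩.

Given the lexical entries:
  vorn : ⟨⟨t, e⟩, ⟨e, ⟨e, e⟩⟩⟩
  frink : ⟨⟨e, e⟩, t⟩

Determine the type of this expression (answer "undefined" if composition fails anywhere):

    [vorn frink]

[vorn frink]: ⟨⟨t, e⟩, ⟨e, ⟨e, e⟩⟩⟩ and ⟨⟨e, e⟩, t⟩ cannot combine by function application — type clash.

undefined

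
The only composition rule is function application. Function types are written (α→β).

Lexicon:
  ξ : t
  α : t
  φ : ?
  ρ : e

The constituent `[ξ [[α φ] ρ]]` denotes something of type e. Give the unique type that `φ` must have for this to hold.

(t→(e→(t→e)))

[ξ [[α φ] ρ]] must have type e. The sister ξ has type t; that is not a function onto e, so [[α φ] ρ] must be the functor, of type (t→e).
[[α φ] ρ] must have type (t→e). The sister ρ has type e; that is not a function onto (t→e), so [α φ] must be the functor, of type (e→(t→e)).
[α φ] must have type (e→(t→e)). The sister α has type t; that is not a function onto (e→(t→e)), so φ must be the functor, of type (t→(e→(t→e))).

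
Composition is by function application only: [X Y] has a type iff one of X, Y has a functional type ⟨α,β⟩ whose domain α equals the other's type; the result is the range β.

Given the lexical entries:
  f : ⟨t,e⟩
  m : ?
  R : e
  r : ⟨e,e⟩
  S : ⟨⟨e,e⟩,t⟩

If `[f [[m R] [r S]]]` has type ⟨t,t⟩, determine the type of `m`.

At [f [[m R] [r S]]] (required: ⟨t,t⟩): f is ⟨t,e⟩, which is not a function with range ⟨t,t⟩; hence [[m R] [r S]] is the functor — type ⟨⟨t,e⟩,⟨t,t⟩⟩.
At [[m R] [r S]] (required: ⟨⟨t,e⟩,⟨t,t⟩⟩): [r S] is t, which is not a function with range ⟨⟨t,e⟩,⟨t,t⟩⟩; hence [m R] is the functor — type ⟨t,⟨⟨t,e⟩,⟨t,t⟩⟩⟩.
At [m R] (required: ⟨t,⟨⟨t,e⟩,⟨t,t⟩⟩⟩): R is e, which is not a function with range ⟨t,⟨⟨t,e⟩,⟨t,t⟩⟩⟩; hence m is the functor — type ⟨e,⟨t,⟨⟨t,e⟩,⟨t,t⟩⟩⟩⟩.

⟨e,⟨t,⟨⟨t,e⟩,⟨t,t⟩⟩⟩⟩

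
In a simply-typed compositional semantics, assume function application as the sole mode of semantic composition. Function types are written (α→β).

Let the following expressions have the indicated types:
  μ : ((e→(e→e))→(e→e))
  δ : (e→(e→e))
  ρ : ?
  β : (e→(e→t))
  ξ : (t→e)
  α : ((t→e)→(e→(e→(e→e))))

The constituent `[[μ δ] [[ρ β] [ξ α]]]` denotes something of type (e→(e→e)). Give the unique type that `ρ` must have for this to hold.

At [[μ δ] [[ρ β] [ξ α]]] (required: (e→(e→e))): [μ δ] is (e→e), which is not a function with range (e→(e→e)); hence [[ρ β] [ξ α]] is the functor — type ((e→e)→(e→(e→e))).
At [[ρ β] [ξ α]] (required: ((e→e)→(e→(e→e)))): [ξ α] is (e→(e→(e→e))), which is not a function with range ((e→e)→(e→(e→e))); hence [ρ β] is the functor — type ((e→(e→(e→e)))→((e→e)→(e→(e→e)))).
At [ρ β] (required: ((e→(e→(e→e)))→((e→e)→(e→(e→e))))): β is (e→(e→t)), which is not a function with range ((e→(e→(e→e)))→((e→e)→(e→(e→e)))); hence ρ is the functor — type ((e→(e→t))→((e→(e→(e→e)))→((e→e)→(e→(e→e))))).

((e→(e→t))→((e→(e→(e→e)))→((e→e)→(e→(e→e)))))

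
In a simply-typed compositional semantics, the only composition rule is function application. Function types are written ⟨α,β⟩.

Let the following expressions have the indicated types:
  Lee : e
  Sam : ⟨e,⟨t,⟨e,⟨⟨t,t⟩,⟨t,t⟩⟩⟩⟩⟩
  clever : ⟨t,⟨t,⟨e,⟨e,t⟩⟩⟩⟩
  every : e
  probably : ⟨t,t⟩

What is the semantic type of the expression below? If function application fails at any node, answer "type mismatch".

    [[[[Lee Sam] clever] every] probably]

type mismatch

[Lee Sam]: functor Sam : ⟨e,⟨t,⟨e,⟨⟨t,t⟩,⟨t,t⟩⟩⟩⟩⟩, argument Lee : e; result ⟨t,⟨e,⟨⟨t,t⟩,⟨t,t⟩⟩⟩⟩.
[[Lee Sam] clever]: ⟨t,⟨e,⟨⟨t,t⟩,⟨t,t⟩⟩⟩⟩ and ⟨t,⟨t,⟨e,⟨e,t⟩⟩⟩⟩ cannot combine by function application — type clash.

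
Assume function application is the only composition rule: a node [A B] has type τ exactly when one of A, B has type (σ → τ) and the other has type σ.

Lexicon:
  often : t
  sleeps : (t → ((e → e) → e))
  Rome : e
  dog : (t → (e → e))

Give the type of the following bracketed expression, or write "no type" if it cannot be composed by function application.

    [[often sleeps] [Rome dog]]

[often sleeps] — sleeps of type (t → ((e → e) → e)) combines with often of type t: type ((e → e) → e).
[Rome dog]: e and (t → (e → e)) cannot combine by function application — type clash.

no type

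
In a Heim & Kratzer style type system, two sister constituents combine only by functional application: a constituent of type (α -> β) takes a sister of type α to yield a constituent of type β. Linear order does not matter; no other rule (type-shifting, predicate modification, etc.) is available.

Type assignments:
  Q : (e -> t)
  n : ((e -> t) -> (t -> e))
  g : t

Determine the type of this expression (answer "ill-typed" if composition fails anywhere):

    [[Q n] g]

e

[Q n]: ((e -> t) -> (t -> e)) applied to (e -> t) yields (t -> e).
[[Q n] g]: (t -> e) applied to t yields e.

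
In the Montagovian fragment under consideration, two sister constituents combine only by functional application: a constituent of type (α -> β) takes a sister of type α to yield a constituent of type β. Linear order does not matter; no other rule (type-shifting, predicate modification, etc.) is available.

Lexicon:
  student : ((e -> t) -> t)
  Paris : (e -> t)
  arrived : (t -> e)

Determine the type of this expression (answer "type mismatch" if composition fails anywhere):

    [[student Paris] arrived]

[student Paris]: student is ((e -> t) -> t), Paris is (e -> t); result t.
[[student Paris] arrived]: arrived is (t -> e), [student Paris] is t; result e.

e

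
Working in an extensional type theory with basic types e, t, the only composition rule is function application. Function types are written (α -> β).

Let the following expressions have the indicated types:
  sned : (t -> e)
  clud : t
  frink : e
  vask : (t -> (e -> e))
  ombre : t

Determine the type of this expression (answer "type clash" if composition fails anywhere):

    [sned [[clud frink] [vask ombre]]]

[clud frink]: t with e — neither is a function whose domain matches the other; composition fails here.

type clash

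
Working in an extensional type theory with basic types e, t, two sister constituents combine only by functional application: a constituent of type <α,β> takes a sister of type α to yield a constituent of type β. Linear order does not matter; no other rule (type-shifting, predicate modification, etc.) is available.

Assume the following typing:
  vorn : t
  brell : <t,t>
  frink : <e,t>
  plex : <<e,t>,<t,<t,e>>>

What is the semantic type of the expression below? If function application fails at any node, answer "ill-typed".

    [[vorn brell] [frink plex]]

<t,e>

At [vorn brell], brell : <t,t> takes vorn : t, giving t.
At [frink plex], plex : <<e,t>,<t,<t,e>>> takes frink : <e,t>, giving <t,<t,e>>.
At [[vorn brell] [frink plex]], [frink plex] : <t,<t,e>> takes [vorn brell] : t, giving <t,e>.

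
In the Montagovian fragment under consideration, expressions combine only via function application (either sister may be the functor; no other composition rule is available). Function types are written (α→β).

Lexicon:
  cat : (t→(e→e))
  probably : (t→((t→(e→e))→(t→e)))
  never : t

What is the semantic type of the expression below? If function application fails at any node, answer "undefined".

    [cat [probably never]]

At [probably never], probably : (t→((t→(e→e))→(t→e))) takes never : t, giving ((t→(e→e))→(t→e)).
At [cat [probably never]], [probably never] : ((t→(e→e))→(t→e)) takes cat : (t→(e→e)), giving (t→e).

(t→e)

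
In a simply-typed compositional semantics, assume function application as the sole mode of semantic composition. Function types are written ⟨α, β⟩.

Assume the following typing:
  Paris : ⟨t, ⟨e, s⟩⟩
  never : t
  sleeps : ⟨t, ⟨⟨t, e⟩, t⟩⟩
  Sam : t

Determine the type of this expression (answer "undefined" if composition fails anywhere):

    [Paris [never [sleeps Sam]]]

At [sleeps Sam], sleeps : ⟨t, ⟨⟨t, e⟩, t⟩⟩ takes Sam : t, giving ⟨⟨t, e⟩, t⟩.
[never [sleeps Sam]]: t with ⟨⟨t, e⟩, t⟩ — neither is a function whose domain matches the other; composition fails here.

undefined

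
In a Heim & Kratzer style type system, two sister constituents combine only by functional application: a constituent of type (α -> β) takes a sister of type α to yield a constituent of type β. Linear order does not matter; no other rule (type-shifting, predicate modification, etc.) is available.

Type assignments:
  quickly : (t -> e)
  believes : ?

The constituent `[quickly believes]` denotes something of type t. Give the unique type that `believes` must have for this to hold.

[quickly believes] is required to be t. quickly : (t -> e) cannot yield t as functor, so believes : ((t -> e) -> t).

((t -> e) -> t)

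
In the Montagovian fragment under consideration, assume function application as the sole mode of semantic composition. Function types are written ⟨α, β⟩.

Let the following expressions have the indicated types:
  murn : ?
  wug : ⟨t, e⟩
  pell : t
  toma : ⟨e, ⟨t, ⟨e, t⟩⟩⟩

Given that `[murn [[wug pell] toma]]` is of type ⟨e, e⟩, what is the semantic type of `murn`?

⟨⟨t, ⟨e, t⟩⟩, ⟨e, e⟩⟩

[murn [[wug pell] toma]] must have type ⟨e, e⟩. The sister [[wug pell] toma] has type ⟨t, ⟨e, t⟩⟩; that is not a function onto ⟨e, e⟩, so murn must be the functor, of type ⟨⟨t, ⟨e, t⟩⟩, ⟨e, e⟩⟩.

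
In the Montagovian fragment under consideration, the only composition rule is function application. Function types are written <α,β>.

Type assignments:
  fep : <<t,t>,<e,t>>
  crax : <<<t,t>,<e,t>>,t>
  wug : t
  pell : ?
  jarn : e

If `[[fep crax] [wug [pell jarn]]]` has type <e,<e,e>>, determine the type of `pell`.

<e,<t,<t,<e,<e,e>>>>>

For [[fep crax] [wug [pell jarn]]] to have type <e,<e,e>> with [fep crax] of type t, [wug [pell jarn]] must be the function: [wug [pell jarn]] : <t,<e,<e,e>>>.
For [wug [pell jarn]] to have type <t,<e,<e,e>>> with wug of type t, [pell jarn] must be the function: [pell jarn] : <t,<t,<e,<e,e>>>>.
For [pell jarn] to have type <t,<t,<e,<e,e>>>> with jarn of type e, pell must be the function: pell : <e,<t,<t,<e,<e,e>>>>>.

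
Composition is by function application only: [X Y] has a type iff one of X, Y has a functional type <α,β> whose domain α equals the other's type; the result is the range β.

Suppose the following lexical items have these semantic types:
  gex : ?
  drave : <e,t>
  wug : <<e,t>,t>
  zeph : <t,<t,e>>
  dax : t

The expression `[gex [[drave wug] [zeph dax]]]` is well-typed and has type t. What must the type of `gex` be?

<e,t>

At [gex [[drave wug] [zeph dax]]] (required: t): [[drave wug] [zeph dax]] is e, which is not a function with range t; hence gex is the functor — type <e,t>.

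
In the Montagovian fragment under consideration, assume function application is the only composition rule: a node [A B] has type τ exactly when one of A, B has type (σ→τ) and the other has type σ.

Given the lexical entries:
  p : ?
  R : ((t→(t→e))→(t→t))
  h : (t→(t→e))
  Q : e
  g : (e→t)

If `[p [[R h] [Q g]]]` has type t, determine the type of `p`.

[p [[R h] [Q g]]] is required to be t. [[R h] [Q g]] : t cannot yield t as functor, so p : (t→t).

(t→t)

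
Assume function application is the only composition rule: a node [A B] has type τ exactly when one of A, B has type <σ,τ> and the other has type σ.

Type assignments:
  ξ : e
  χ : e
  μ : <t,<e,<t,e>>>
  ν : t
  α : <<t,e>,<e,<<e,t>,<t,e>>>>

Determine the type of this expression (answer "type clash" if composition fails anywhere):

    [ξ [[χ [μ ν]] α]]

[μ ν]: <t,<e,<t,e>>> applied to t yields <e,<t,e>>.
[χ [μ ν]]: <e,<t,e>> applied to e yields <t,e>.
[[χ [μ ν]] α]: <<t,e>,<e,<<e,t>,<t,e>>>> applied to <t,e> yields <e,<<e,t>,<t,e>>>.
[ξ [[χ [μ ν]] α]]: <e,<<e,t>,<t,e>>> applied to e yields <<e,t>,<t,e>>.

<<e,t>,<t,e>>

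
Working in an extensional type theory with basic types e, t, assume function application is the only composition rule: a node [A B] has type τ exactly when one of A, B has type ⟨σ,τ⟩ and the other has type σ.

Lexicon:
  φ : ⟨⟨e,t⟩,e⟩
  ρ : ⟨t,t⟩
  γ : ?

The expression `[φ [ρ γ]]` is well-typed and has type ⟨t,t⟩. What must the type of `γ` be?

⟨⟨t,t⟩,⟨⟨⟨e,t⟩,e⟩,⟨t,t⟩⟩⟩

[φ [ρ γ]] is required to be ⟨t,t⟩. φ : ⟨⟨e,t⟩,e⟩ cannot yield ⟨t,t⟩ as functor, so [ρ γ] : ⟨⟨⟨e,t⟩,e⟩,⟨t,t⟩⟩.
[ρ γ] is required to be ⟨⟨⟨e,t⟩,e⟩,⟨t,t⟩⟩. ρ : ⟨t,t⟩ cannot yield ⟨⟨⟨e,t⟩,e⟩,⟨t,t⟩⟩ as functor, so γ : ⟨⟨t,t⟩,⟨⟨⟨e,t⟩,e⟩,⟨t,t⟩⟩⟩.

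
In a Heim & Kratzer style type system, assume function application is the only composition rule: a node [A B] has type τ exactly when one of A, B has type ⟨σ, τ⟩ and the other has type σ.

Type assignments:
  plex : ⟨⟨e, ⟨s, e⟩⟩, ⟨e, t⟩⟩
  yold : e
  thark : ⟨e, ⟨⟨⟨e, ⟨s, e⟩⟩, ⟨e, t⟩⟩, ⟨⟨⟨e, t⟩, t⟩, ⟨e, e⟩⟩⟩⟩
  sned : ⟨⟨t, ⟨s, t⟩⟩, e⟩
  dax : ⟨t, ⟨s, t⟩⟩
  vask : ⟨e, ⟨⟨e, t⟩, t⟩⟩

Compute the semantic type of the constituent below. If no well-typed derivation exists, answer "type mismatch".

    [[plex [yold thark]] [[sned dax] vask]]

[yold thark] — thark of type ⟨e, ⟨⟨⟨e, ⟨s, e⟩⟩, ⟨e, t⟩⟩, ⟨⟨⟨e, t⟩, t⟩, ⟨e, e⟩⟩⟩⟩ combines with yold of type e: type ⟨⟨⟨e, ⟨s, e⟩⟩, ⟨e, t⟩⟩, ⟨⟨⟨e, t⟩, t⟩, ⟨e, e⟩⟩⟩.
[plex [yold thark]] — [yold thark] of type ⟨⟨⟨e, ⟨s, e⟩⟩, ⟨e, t⟩⟩, ⟨⟨⟨e, t⟩, t⟩, ⟨e, e⟩⟩⟩ combines with plex of type ⟨⟨e, ⟨s, e⟩⟩, ⟨e, t⟩⟩: type ⟨⟨⟨e, t⟩, t⟩, ⟨e, e⟩⟩.
[sned dax] — sned of type ⟨⟨t, ⟨s, t⟩⟩, e⟩ combines with dax of type ⟨t, ⟨s, t⟩⟩: type e.
[[sned dax] vask] — vask of type ⟨e, ⟨⟨e, t⟩, t⟩⟩ combines with [sned dax] of type e: type ⟨⟨e, t⟩, t⟩.
[[plex [yold thark]] [[sned dax] vask]] — [plex [yold thark]] of type ⟨⟨⟨e, t⟩, t⟩, ⟨e, e⟩⟩ combines with [[sned dax] vask] of type ⟨⟨e, t⟩, t⟩: type ⟨e, e⟩.

⟨e, e⟩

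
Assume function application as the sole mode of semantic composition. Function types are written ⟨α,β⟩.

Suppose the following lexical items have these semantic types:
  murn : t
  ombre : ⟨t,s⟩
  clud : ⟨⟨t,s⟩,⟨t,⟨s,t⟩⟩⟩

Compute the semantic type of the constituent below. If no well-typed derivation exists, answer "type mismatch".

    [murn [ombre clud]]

⟨s,t⟩

[ombre clud]: functor clud : ⟨⟨t,s⟩,⟨t,⟨s,t⟩⟩⟩, argument ombre : ⟨t,s⟩; result ⟨t,⟨s,t⟩⟩.
[murn [ombre clud]]: functor [ombre clud] : ⟨t,⟨s,t⟩⟩, argument murn : t; result ⟨s,t⟩.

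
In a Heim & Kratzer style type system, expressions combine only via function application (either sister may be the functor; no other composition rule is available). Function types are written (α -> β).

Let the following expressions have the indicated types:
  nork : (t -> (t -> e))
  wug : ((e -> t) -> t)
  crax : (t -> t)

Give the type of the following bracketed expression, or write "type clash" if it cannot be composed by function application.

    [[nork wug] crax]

type clash

[nork wug]: (t -> (t -> e)) and ((e -> t) -> t) cannot combine by function application — type clash.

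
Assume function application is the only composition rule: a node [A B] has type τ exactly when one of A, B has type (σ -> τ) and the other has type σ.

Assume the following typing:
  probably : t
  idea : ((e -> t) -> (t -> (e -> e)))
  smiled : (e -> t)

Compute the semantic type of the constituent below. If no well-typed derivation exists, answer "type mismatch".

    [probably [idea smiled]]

[idea smiled] — idea of type ((e -> t) -> (t -> (e -> e))) combines with smiled of type (e -> t): type (t -> (e -> e)).
[probably [idea smiled]] — [idea smiled] of type (t -> (e -> e)) combines with probably of type t: type (e -> e).

(e -> e)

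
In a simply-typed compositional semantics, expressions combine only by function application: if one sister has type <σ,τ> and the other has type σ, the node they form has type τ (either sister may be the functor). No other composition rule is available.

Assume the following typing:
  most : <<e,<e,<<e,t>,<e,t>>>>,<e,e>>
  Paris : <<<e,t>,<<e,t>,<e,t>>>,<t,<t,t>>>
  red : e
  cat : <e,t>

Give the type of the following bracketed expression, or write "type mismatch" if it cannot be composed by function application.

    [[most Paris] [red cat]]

[most Paris]: <<e,<e,<<e,t>,<e,t>>>>,<e,e>> and <<<e,t>,<<e,t>,<e,t>>>,<t,<t,t>>> cannot combine by function application — type clash.

type mismatch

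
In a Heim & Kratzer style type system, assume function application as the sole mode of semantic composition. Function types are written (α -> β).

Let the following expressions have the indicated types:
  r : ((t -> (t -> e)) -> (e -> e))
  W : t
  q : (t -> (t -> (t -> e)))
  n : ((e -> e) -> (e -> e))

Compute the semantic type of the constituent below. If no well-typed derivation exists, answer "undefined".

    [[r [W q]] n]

[W q]: functor q : (t -> (t -> (t -> e))), argument W : t; result (t -> (t -> e)).
[r [W q]]: functor r : ((t -> (t -> e)) -> (e -> e)), argument [W q] : (t -> (t -> e)); result (e -> e).
[[r [W q]] n]: functor n : ((e -> e) -> (e -> e)), argument [r [W q]] : (e -> e); result (e -> e).

(e -> e)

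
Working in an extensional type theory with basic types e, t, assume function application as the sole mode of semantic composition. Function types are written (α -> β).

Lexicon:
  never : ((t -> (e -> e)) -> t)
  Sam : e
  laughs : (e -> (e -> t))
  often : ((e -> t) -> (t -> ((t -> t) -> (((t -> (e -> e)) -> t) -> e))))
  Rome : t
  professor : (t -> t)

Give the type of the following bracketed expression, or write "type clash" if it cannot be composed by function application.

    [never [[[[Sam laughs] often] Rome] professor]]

[Sam laughs]: functor laughs : (e -> (e -> t)), argument Sam : e; result (e -> t).
[[Sam laughs] often]: functor often : ((e -> t) -> (t -> ((t -> t) -> (((t -> (e -> e)) -> t) -> e)))), argument [Sam laughs] : (e -> t); result (t -> ((t -> t) -> (((t -> (e -> e)) -> t) -> e))).
[[[Sam laughs] often] Rome]: functor [[Sam laughs] often] : (t -> ((t -> t) -> (((t -> (e -> e)) -> t) -> e))), argument Rome : t; result ((t -> t) -> (((t -> (e -> e)) -> t) -> e)).
[[[[Sam laughs] often] Rome] professor]: functor [[[Sam laughs] often] Rome] : ((t -> t) -> (((t -> (e -> e)) -> t) -> e)), argument professor : (t -> t); result (((t -> (e -> e)) -> t) -> e).
[never [[[[Sam laughs] often] Rome] professor]]: functor [[[[Sam laughs] often] Rome] professor] : (((t -> (e -> e)) -> t) -> e), argument never : ((t -> (e -> e)) -> t); result e.

e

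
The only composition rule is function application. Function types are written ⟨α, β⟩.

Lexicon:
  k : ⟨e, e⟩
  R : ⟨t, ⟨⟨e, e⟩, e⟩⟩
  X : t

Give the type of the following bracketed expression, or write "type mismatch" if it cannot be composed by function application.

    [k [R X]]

e

[R X]: functor R : ⟨t, ⟨⟨e, e⟩, e⟩⟩, argument X : t; result ⟨⟨e, e⟩, e⟩.
[k [R X]]: functor [R X] : ⟨⟨e, e⟩, e⟩, argument k : ⟨e, e⟩; result e.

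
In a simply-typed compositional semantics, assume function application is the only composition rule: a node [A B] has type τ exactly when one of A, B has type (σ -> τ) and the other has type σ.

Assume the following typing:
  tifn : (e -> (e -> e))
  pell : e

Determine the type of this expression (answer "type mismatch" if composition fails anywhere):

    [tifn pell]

[tifn pell]: tifn is (e -> (e -> e)), pell is e; result (e -> e).

(e -> e)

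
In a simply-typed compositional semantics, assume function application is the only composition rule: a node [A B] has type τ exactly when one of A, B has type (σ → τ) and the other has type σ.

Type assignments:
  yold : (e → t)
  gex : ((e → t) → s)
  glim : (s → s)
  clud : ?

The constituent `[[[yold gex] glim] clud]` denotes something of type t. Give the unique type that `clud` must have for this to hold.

(s → t)

At [[[yold gex] glim] clud] (required: t): [[yold gex] glim] is s, which is not a function with range t; hence clud is the functor — type (s → t).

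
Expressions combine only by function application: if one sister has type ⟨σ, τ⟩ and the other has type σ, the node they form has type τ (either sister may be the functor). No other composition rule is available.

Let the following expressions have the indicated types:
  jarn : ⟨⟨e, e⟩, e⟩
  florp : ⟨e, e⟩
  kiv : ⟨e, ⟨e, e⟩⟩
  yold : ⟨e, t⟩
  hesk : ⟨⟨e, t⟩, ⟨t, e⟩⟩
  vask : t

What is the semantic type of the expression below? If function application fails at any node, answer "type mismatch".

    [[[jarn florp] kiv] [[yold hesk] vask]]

At [jarn florp], jarn : ⟨⟨e, e⟩, e⟩ takes florp : ⟨e, e⟩, giving e.
At [[jarn florp] kiv], kiv : ⟨e, ⟨e, e⟩⟩ takes [jarn florp] : e, giving ⟨e, e⟩.
At [yold hesk], hesk : ⟨⟨e, t⟩, ⟨t, e⟩⟩ takes yold : ⟨e, t⟩, giving ⟨t, e⟩.
At [[yold hesk] vask], [yold hesk] : ⟨t, e⟩ takes vask : t, giving e.
At [[[jarn florp] kiv] [[yold hesk] vask]], [[jarn florp] kiv] : ⟨e, e⟩ takes [[yold hesk] vask] : e, giving e.

e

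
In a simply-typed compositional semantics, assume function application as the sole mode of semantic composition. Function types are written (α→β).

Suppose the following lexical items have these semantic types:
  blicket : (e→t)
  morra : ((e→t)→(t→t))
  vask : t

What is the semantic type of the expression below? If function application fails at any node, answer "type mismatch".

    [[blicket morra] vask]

t

[blicket morra]: ((e→t)→(t→t)) applied to (e→t) yields (t→t).
[[blicket morra] vask]: (t→t) applied to t yields t.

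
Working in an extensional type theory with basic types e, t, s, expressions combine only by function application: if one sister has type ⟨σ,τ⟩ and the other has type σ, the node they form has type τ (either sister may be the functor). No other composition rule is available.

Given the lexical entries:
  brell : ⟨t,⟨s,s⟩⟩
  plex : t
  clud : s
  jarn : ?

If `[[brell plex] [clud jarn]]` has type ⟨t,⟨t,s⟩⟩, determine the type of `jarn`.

For [[brell plex] [clud jarn]] to have type ⟨t,⟨t,s⟩⟩ with [brell plex] of type ⟨s,s⟩, [clud jarn] must be the function: [clud jarn] : ⟨⟨s,s⟩,⟨t,⟨t,s⟩⟩⟩.
For [clud jarn] to have type ⟨⟨s,s⟩,⟨t,⟨t,s⟩⟩⟩ with clud of type s, jarn must be the function: jarn : ⟨s,⟨⟨s,s⟩,⟨t,⟨t,s⟩⟩⟩⟩.

⟨s,⟨⟨s,s⟩,⟨t,⟨t,s⟩⟩⟩⟩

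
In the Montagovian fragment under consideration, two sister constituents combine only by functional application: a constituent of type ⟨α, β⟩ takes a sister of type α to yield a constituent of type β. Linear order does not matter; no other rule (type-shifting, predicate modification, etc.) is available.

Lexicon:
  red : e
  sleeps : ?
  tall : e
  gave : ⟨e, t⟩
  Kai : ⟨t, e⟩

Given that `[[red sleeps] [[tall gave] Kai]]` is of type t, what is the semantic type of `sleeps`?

⟨e, ⟨e, t⟩⟩

For [[red sleeps] [[tall gave] Kai]] to have type t with [[tall gave] Kai] of type e, [red sleeps] must be the function: [red sleeps] : ⟨e, t⟩.
For [red sleeps] to have type ⟨e, t⟩ with red of type e, sleeps must be the function: sleeps : ⟨e, ⟨e, t⟩⟩.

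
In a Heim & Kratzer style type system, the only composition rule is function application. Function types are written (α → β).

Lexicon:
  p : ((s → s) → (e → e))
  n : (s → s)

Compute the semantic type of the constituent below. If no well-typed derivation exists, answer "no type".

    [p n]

(e → e)

[p n]: ((s → s) → (e → e)) applied to (s → s) yields (e → e).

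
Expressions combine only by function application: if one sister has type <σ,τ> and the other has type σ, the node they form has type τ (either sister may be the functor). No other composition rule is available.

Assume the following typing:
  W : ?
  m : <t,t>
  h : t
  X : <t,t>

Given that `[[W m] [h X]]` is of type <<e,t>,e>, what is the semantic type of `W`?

<<t,t>,<t,<<e,t>,e>>>

At [[W m] [h X]] (required: <<e,t>,e>): [h X] is t, which is not a function with range <<e,t>,e>; hence [W m] is the functor — type <t,<<e,t>,e>>.
At [W m] (required: <t,<<e,t>,e>>): m is <t,t>, which is not a function with range <t,<<e,t>,e>>; hence W is the functor — type <<t,t>,<t,<<e,t>,e>>>.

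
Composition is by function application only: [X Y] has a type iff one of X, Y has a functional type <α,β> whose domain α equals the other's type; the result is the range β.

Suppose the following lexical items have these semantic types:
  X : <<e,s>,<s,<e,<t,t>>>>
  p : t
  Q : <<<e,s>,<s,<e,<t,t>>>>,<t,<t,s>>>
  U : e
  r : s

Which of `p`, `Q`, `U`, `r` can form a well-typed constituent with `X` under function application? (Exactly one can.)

Q

p : t — does not combine with X.
Q — combines: Q : <<<e,s>,<s,<e,<t,t>>>>,<t,<t,s>>> takes X : <<e,s>,<s,<e,<t,t>>>> as argument, giving <t,<t,s>>.
U : e — does not combine with X.
r : s — does not combine with X.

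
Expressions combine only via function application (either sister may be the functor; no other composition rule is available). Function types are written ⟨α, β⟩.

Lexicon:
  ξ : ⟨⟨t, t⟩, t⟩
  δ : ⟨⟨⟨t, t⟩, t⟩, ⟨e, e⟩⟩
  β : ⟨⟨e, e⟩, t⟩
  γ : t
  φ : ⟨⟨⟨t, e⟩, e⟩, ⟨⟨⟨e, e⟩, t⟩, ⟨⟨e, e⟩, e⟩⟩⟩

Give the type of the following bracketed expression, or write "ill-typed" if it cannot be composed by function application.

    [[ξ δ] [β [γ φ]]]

ill-typed

[ξ δ]: functor δ : ⟨⟨⟨t, t⟩, t⟩, ⟨e, e⟩⟩, argument ξ : ⟨⟨t, t⟩, t⟩; result ⟨e, e⟩.
At [γ φ]: neither t nor ⟨⟨⟨t, e⟩, e⟩, ⟨⟨⟨e, e⟩, t⟩, ⟨⟨e, e⟩, e⟩⟩⟩ can take the other as argument; the node is ill-typed.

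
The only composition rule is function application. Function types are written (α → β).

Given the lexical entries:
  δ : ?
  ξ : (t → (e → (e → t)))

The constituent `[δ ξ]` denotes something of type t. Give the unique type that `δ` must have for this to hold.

((t → (e → (e → t))) → t)

[δ ξ] must have type t. The sister ξ has type (t → (e → (e → t))); that is not a function onto t, so δ must be the functor, of type ((t → (e → (e → t))) → t).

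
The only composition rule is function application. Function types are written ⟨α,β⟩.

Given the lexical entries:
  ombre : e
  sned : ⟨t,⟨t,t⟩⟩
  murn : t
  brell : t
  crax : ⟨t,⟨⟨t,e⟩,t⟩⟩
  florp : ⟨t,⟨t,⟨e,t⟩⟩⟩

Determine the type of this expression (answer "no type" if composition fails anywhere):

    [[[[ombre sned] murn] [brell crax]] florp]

[ombre sned]: e with ⟨t,⟨t,t⟩⟩ — neither is a function whose domain matches the other; composition fails here.

no type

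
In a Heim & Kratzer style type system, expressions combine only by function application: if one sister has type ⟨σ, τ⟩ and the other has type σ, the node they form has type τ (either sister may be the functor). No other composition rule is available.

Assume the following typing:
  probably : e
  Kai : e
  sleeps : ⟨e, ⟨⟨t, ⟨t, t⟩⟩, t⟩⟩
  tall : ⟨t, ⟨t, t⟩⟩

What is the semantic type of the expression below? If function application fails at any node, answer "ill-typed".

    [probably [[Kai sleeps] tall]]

[Kai sleeps]: ⟨e, ⟨⟨t, ⟨t, t⟩⟩, t⟩⟩ applied to e yields ⟨⟨t, ⟨t, t⟩⟩, t⟩.
[[Kai sleeps] tall]: ⟨⟨t, ⟨t, t⟩⟩, t⟩ applied to ⟨t, ⟨t, t⟩⟩ yields t.
At [probably [[Kai sleeps] tall]]: neither e nor t can take the other as argument; the node is ill-typed.

ill-typed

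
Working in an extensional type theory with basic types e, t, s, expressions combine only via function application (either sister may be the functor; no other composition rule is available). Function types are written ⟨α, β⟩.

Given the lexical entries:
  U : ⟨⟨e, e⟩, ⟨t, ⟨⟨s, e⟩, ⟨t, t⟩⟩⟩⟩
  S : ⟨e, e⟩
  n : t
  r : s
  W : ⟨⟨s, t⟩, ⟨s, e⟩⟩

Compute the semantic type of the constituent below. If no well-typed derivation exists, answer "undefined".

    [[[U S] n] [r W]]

[U S] — U of type ⟨⟨e, e⟩, ⟨t, ⟨⟨s, e⟩, ⟨t, t⟩⟩⟩⟩ combines with S of type ⟨e, e⟩: type ⟨t, ⟨⟨s, e⟩, ⟨t, t⟩⟩⟩.
[[U S] n] — [U S] of type ⟨t, ⟨⟨s, e⟩, ⟨t, t⟩⟩⟩ combines with n of type t: type ⟨⟨s, e⟩, ⟨t, t⟩⟩.
[r W]: s and ⟨⟨s, t⟩, ⟨s, e⟩⟩ cannot combine by function application — type clash.

undefined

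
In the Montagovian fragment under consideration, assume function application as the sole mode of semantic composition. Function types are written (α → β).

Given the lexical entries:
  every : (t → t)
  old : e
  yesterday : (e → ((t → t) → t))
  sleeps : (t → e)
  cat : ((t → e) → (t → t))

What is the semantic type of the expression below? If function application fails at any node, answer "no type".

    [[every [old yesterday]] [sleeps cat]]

[old yesterday]: functor yesterday : (e → ((t → t) → t)), argument old : e; result ((t → t) → t).
[every [old yesterday]]: functor [old yesterday] : ((t → t) → t), argument every : (t → t); result t.
[sleeps cat]: functor cat : ((t → e) → (t → t)), argument sleeps : (t → e); result (t → t).
[[every [old yesterday]] [sleeps cat]]: functor [sleeps cat] : (t → t), argument [every [old yesterday]] : t; result t.

t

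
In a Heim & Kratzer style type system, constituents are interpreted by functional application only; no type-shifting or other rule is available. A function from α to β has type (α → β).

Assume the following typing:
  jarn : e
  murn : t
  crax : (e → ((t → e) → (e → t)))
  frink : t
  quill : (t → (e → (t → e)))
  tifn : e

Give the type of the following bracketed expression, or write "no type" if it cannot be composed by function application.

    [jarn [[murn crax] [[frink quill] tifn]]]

no type

At [murn crax]: neither t nor (e → ((t → e) → (e → t))) can take the other as argument; the node is ill-typed.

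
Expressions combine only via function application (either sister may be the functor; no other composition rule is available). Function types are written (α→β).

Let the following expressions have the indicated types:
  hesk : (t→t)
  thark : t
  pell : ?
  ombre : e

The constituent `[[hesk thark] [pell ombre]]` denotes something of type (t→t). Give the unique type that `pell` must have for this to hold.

(e→(t→(t→t)))

[[hesk thark] [pell ombre]] is required to be (t→t). [hesk thark] : t cannot yield (t→t) as functor, so [pell ombre] : (t→(t→t)).
[pell ombre] is required to be (t→(t→t)). ombre : e cannot yield (t→(t→t)) as functor, so pell : (e→(t→(t→t))).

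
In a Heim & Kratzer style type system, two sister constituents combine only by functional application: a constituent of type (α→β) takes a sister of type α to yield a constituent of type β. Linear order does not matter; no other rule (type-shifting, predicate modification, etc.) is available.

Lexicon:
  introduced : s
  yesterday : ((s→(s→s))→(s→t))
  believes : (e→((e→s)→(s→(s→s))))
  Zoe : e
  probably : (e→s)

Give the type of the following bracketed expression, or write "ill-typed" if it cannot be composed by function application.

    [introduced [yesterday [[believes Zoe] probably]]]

t

At [believes Zoe], believes : (e→((e→s)→(s→(s→s)))) takes Zoe : e, giving ((e→s)→(s→(s→s))).
At [[believes Zoe] probably], [believes Zoe] : ((e→s)→(s→(s→s))) takes probably : (e→s), giving (s→(s→s)).
At [yesterday [[believes Zoe] probably]], yesterday : ((s→(s→s))→(s→t)) takes [[believes Zoe] probably] : (s→(s→s)), giving (s→t).
At [introduced [yesterday [[believes Zoe] probably]]], [yesterday [[believes Zoe] probably]] : (s→t) takes introduced : s, giving t.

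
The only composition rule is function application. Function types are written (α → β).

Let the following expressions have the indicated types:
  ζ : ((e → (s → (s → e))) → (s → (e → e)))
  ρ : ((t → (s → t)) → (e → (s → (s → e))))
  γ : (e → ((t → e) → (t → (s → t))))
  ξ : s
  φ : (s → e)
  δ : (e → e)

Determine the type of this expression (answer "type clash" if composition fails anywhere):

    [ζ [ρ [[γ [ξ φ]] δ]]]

[ξ φ]: (s → e) applied to s yields e.
[γ [ξ φ]]: (e → ((t → e) → (t → (s → t)))) applied to e yields ((t → e) → (t → (s → t))).
[[γ [ξ φ]] δ]: ((t → e) → (t → (s → t))) and (e → e) cannot combine by function application — type clash.

type clash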